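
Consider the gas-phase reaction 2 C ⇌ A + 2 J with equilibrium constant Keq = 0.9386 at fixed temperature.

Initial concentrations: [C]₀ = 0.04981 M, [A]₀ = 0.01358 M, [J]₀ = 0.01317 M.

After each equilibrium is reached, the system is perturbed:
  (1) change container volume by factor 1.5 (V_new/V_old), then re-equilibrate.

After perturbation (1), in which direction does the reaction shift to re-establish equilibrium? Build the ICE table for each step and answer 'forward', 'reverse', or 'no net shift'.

Direction: forward

Q₀ = 9.4938e-04 vs Keq = 0.9386 ⇒ Q<K, forward
Step 1:
                    C           A           J
  init        0.04981     0.01358     0.01317
  Δ           -0.0398      0.0199      0.0398
  eq          0.01001     0.03348     0.05297
  solve Keq expr → x = 0.0199; check Q = 0.9386
Then change container volume by factor 1.5 (V_new/V_old).
Step 2:
                    C           A           J
  init        0.00667     0.02232     0.03532
  Δ         -0.001006  5.0305e-04    0.001006
  eq         0.005664     0.02282     0.03632
  solve Keq expr → x = 5.0305e-04; check Q = 0.9386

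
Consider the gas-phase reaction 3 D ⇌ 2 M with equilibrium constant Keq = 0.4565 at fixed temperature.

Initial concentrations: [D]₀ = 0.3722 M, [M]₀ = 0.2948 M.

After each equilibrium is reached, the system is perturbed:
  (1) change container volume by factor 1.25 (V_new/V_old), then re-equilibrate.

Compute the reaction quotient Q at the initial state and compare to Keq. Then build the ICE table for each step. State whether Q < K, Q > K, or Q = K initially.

Q₀ = 1.685 vs Keq = 0.4565 ⇒ Q>K, reverse
Step 1:
                    D           M
  I            0.3722      0.2948
  C            0.1065    -0.07101
  E            0.4787      0.2238
  solve Keq expr → x = -0.03551; check Q = 0.4565
Then change container volume by factor 1.25 (V_new/V_old).
Step 2:
                    D           M
  I             0.383       0.179
  C           0.01454   -0.009694
  E            0.3975      0.1693
  solve Keq expr → x = -0.004847; check Q = 0.4565

Q₀ = 1.685; Q > K (proceeds reverse)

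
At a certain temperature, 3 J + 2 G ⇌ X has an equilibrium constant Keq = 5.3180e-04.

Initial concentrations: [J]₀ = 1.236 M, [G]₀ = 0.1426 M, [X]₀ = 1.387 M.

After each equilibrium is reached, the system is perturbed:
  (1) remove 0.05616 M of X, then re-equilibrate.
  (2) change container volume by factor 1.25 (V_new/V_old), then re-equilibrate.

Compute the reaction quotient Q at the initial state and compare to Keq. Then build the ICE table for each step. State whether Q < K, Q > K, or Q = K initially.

Q₀ = 36.12; Q > K (proceeds reverse)

Q₀ = 36.12 vs Keq = 5.3180e-04 ⇒ Q>K, reverse
Step 1:
                  J         G         X
  init        1.236    0.1426     1.387
  Δ           3.322     2.215    -1.107
  eq          4.558     2.357    0.2797
  solve Keq expr → x = -1.107; check Q = 5.3180e-04
Then remove 0.05616 M of X.
Step 2:
                  J         G         X
  init        4.558     2.357    0.2236
  Δ        -0.08486  -0.05657   0.02829
  eq          4.473     2.301    0.2519
  solve Keq expr → x = 0.02829; check Q = 5.3180e-04
Then change container volume by factor 1.25 (V_new/V_old).
Step 3:
                  J         G         X
  init        3.578      1.84    0.2015
  Δ           0.246     0.164  -0.08199
  eq          3.824     2.004    0.1195
  solve Keq expr → x = -0.08199; check Q = 5.3180e-04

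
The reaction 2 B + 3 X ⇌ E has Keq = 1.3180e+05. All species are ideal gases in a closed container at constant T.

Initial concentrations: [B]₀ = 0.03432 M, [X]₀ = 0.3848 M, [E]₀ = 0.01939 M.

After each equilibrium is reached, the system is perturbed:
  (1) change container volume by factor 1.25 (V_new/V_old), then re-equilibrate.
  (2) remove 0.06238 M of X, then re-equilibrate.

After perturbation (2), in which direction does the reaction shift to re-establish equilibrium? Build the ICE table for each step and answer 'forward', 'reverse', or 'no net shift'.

Direction: reverse

Q₀ = 288.9 vs Keq = 1.3180e+05 ⇒ Q<K, forward
Step 1:
                  B         X         E
  init      0.03432    0.3848   0.01939
  Δ        -0.03168  -0.04752   0.01584
  eq       0.002639    0.3373   0.03523
  solve Keq expr → x = 0.01584; check Q = 1.3180e+05
Then change container volume by factor 1.25 (V_new/V_old).
Step 2:
                  B         X         E
  init     0.002112    0.2698   0.02818
  Δ        0.001124  0.001686 -5.6215e-04
  eq       0.003236    0.2715   0.02762
  solve Keq expr → x = -5.6215e-04; check Q = 1.3180e+05
Then remove 0.06238 M of X.
Step 3:
                  B         X         E
  init     0.003236    0.2091   0.02762
  Δ        0.001418  0.002127 -7.0896e-04
  eq       0.004654    0.2113   0.02691
  solve Keq expr → x = -7.0896e-04; check Q = 1.3180e+05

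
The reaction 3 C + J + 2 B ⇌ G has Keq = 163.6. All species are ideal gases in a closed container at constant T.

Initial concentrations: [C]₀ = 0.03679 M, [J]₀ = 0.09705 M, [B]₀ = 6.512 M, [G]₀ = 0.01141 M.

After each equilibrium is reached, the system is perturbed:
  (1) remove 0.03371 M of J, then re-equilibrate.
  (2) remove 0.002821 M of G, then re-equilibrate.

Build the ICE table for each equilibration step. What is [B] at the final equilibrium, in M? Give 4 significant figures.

[B]_eq = 6.507 M

Q₀ = 55.68 vs Keq = 163.6 ⇒ Q<K, forward
Step 1:
                  C         J         B         G
  Initial   0.03679   0.09705     6.512   0.01141
  Change  -0.008773 -0.002924 -0.005849  0.002924
  Equil     0.02802   0.09413     6.506   0.01433
  solve Keq expr → x = 0.002924; check Q = 163.6
Then remove 0.03371 M of J.
Step 2:
                  C         J         B         G
  Initial   0.02802   0.06042     6.506   0.01433
  Change   0.003385  0.001128  0.002257 -0.001128
  Equil      0.0314   0.06154     6.508   0.01321
  solve Keq expr → x = -0.001128; check Q = 163.6
Then remove 0.002821 M of G.
Step 3:
                  C         J         B         G
  Initial    0.0314   0.06154     6.508   0.01039
  Change  -0.001777 -5.9243e-04 -0.001185 5.9243e-04
  Equil     0.02962   0.06095     6.507   0.01098
  solve Keq expr → x = 5.9243e-04; check Q = 163.6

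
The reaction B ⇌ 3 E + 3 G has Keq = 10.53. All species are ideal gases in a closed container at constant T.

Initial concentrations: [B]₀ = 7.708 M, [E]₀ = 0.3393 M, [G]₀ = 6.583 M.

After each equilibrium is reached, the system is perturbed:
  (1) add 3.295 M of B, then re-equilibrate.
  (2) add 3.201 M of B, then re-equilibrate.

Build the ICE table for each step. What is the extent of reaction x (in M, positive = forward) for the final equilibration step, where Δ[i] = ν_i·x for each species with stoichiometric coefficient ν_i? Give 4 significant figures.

Q₀ = 1.446 vs Keq = 10.53 ⇒ Q<K, forward
Step 1:
                   B          E          G
  init         7.708     0.3393      6.583
  Δ         -0.09606     0.2882     0.2882
  eq           7.612     0.6275      6.871
  solve Keq expr → x = 0.09606; check Q = 10.53
Then add 3.295 M of B.
Step 2:
                   B          E          G
  init         10.91     0.6275      6.871
  Δ         -0.02402    0.07207    0.07207
  eq           10.88     0.6996      6.943
  solve Keq expr → x = 0.02402; check Q = 10.53
Then add 3.201 M of B.
Step 3:
                   B          E          G
  init         14.08     0.6996      6.943
  Δ         -0.01877    0.05631    0.05631
  eq           14.07     0.7559          7
  solve Keq expr → x = 0.01877; check Q = 10.53

x = 0.01877 M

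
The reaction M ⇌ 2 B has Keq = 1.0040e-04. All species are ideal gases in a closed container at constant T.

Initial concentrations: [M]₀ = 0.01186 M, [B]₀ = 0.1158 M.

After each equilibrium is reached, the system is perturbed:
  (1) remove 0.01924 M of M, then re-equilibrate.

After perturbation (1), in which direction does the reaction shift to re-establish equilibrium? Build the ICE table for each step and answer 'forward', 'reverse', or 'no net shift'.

Q₀ = 1.131 vs Keq = 1.0040e-04 ⇒ Q>K, reverse
Step 1:
                   M          B
  Initial    0.01186     0.1158
  Change     0.05659    -0.1132
  Equil      0.06845   0.002622
  solve Keq expr → x = -0.05659; check Q = 1.0040e-04
Then remove 0.01924 M of M.
Step 2:
                   M          B
  Initial    0.04921   0.002622
  Change  1.9716e-04 -3.9431e-04
  Equil      0.04941   0.002227
  solve Keq expr → x = -1.9716e-04; check Q = 1.0040e-04

Direction: reverse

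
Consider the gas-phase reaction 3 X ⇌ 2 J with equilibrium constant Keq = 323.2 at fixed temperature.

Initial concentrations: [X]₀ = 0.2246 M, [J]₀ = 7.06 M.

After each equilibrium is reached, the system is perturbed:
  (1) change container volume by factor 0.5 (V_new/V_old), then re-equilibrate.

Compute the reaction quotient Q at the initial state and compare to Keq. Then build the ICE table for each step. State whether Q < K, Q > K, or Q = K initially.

Q₀ = 4399; Q > K (proceeds reverse)

Q₀ = 4399 vs Keq = 323.2 ⇒ Q>K, reverse
Step 1:
                   X          J
  I           0.2246       7.06
  C           0.3014     -0.201
  E            0.526      6.859
  solve Keq expr → x = -0.1005; check Q = 323.2
Then change container volume by factor 0.5 (V_new/V_old).
Step 2:
                   X          J
  I            1.052      13.72
  C          -0.2113     0.1409
  E           0.8407      13.86
  solve Keq expr → x = 0.07045; check Q = 323.2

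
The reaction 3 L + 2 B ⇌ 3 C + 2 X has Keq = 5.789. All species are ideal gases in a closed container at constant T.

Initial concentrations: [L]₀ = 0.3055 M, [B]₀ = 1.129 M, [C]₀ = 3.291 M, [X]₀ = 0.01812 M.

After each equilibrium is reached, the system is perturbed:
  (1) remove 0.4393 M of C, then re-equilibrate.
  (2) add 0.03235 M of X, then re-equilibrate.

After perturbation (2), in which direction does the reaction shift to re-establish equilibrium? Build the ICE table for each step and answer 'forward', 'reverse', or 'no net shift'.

Direction: reverse

Q₀ = 0.322 vs Keq = 5.789 ⇒ Q<K, forward
Step 1:
                    L           B           C           X
  Initial      0.3055       1.129       3.291     0.01812
  Change     -0.05409    -0.03606     0.05409     0.03606
  Equil        0.2514       1.093       3.345     0.05418
  solve Keq expr → x = 0.01803; check Q = 5.789
Then remove 0.4393 M of C.
Step 2:
                    L           B           C           X
  Initial      0.2514       1.093       2.906     0.05418
  Change     -0.01126   -0.007507     0.01126    0.007507
  Equil        0.2401       1.085       2.917     0.06169
  solve Keq expr → x = 0.003753; check Q = 5.789
Then add 0.03235 M of X.
Step 3:
                    L           B           C           X
  Initial      0.2401       1.085       2.917     0.09404
  Change      0.02822     0.01881    -0.02822    -0.01881
  Equil        0.2684       1.104       2.889     0.07523
  solve Keq expr → x = -0.009406; check Q = 5.789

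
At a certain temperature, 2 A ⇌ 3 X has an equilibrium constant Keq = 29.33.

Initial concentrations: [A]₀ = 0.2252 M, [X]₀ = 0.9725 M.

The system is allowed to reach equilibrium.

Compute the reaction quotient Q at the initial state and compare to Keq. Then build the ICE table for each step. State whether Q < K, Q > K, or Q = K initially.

Q₀ = 18.14; Q < K (proceeds forward)

Q₀ = 18.14 vs Keq = 29.33 ⇒ Q<K, forward
Step 1:
                   A          X
  init        0.2252     0.9725
  Δ           -0.034    0.05101
  eq          0.1912      1.024
  solve Keq expr → x = 0.017; check Q = 29.33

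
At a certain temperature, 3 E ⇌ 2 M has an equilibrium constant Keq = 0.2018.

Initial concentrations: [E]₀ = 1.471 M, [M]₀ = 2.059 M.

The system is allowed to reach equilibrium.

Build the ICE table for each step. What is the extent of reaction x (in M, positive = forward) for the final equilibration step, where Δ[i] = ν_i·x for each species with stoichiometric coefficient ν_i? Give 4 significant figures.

Q₀ = 1.332 vs Keq = 0.2018 ⇒ Q>K, reverse
Step 1:
                  E         M
  init        1.471     2.059
  Δ           0.793   -0.5287
  eq          2.264      1.53
  solve Keq expr → x = -0.2643; check Q = 0.2018

x = -0.2643 M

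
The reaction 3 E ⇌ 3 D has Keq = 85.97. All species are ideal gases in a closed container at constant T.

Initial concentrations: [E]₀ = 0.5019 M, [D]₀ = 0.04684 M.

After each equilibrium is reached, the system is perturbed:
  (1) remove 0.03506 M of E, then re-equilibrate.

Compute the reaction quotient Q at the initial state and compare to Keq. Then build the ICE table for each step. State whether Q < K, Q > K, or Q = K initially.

Q₀ = 8.1283e-04 vs Keq = 85.97 ⇒ Q<K, forward
Step 1:
                  E         D
  I          0.5019   0.04684
  C         -0.4005    0.4005
  E          0.1014    0.4474
  solve Keq expr → x = 0.1335; check Q = 85.97
Then remove 0.03506 M of E.
Step 2:
                  E         D
  I         0.06631    0.4474
  C         0.02858  -0.02858
  E         0.09489    0.4188
  solve Keq expr → x = -0.009528; check Q = 85.97

Q₀ = 8.1283e-04; Q < K (proceeds forward)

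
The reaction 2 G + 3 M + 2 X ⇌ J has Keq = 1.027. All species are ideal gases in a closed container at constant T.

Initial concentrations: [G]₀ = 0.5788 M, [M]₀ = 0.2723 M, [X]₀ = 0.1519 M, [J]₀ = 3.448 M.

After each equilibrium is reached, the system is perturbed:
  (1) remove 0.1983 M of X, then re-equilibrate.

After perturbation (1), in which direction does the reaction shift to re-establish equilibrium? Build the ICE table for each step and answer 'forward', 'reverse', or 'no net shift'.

Q₀ = 2.2093e+04 vs Keq = 1.027 ⇒ Q>K, reverse
Step 1:
                    G           M           X           J
  I            0.5788      0.2723      0.1519       3.448
  C            0.7128       1.069      0.7128     -0.3564
  E             1.292       1.341      0.8647       3.092
  solve Keq expr → x = -0.3564; check Q = 1.027
Then remove 0.1983 M of X.
Step 2:
                    G           M           X           J
  I             1.292       1.341      0.6664       3.092
  C           0.06708      0.1006     0.06708    -0.03354
  E             1.359       1.442      0.7334       3.058
  solve Keq expr → x = -0.03354; check Q = 1.027

Direction: reverse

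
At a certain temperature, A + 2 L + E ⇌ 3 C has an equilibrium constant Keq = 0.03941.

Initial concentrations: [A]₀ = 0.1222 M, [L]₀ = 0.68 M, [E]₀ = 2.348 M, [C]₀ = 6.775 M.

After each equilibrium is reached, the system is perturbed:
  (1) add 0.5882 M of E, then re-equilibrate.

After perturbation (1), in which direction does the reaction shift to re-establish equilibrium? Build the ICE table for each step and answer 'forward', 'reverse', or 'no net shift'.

Q₀ = 2344 vs Keq = 0.03941 ⇒ Q>K, reverse
Step 1:
                    A           L           E           C
  Initial      0.1222        0.68       2.348       6.775
  Change        1.696       3.392       1.696      -5.088
  Equil         1.818       4.072       4.044       1.687
  solve Keq expr → x = -1.696; check Q = 0.03941
Then add 0.5882 M of E.
Step 2:
                    A           L           E           C
  Initial       1.818       4.072       4.632       1.687
  Change      -0.0194     -0.0388     -0.0194      0.0582
  Equil         1.799       4.033       4.613       1.746
  solve Keq expr → x = 0.0194; check Q = 0.03941

Direction: forward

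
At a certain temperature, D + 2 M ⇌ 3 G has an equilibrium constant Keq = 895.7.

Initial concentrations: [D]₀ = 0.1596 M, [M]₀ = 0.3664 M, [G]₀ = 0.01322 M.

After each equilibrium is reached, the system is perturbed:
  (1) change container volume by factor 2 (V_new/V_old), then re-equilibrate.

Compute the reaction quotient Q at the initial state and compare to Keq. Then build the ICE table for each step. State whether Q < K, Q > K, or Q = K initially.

Q₀ = 1.0783e-04; Q < K (proceeds forward)

Q₀ = 1.0783e-04 vs Keq = 895.7 ⇒ Q<K, forward
Step 1:
                  D         M         G
  Initial    0.1596    0.3664   0.01322
  Change    -0.1438   -0.2876    0.4314
  Equil      0.0158    0.0788    0.4446
  solve Keq expr → x = 0.1438; check Q = 895.7
Then change container volume by factor 2 (V_new/V_old).
Step 2:
                  D         M         G
  Initial  0.007901    0.0394    0.2223
  Change          0         0         0
  Equil    0.007901    0.0394    0.2223
  solve Keq expr → x = 0; check Q = 895.7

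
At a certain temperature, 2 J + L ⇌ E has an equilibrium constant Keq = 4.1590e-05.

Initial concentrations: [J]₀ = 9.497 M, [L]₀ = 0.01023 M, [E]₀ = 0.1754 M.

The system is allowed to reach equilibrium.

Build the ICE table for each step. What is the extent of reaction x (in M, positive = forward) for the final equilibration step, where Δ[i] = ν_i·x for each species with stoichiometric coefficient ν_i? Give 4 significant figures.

x = -0.1747 M

Q₀ = 0.1901 vs Keq = 4.1590e-05 ⇒ Q>K, reverse
Step 1:
                   J          L          E
  init         9.497    0.01023     0.1754
  Δ           0.3493     0.1747    -0.1747
  eq           9.846     0.1849 7.4548e-04
  solve Keq expr → x = -0.1747; check Q = 4.1590e-05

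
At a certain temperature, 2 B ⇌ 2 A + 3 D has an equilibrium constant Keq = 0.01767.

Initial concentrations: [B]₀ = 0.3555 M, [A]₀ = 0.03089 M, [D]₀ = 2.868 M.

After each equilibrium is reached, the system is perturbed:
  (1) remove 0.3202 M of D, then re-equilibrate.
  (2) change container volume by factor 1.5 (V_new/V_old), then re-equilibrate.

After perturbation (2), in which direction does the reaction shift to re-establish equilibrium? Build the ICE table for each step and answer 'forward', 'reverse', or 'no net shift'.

Q₀ = 0.1781 vs Keq = 0.01767 ⇒ Q>K, reverse
Step 1:
                  B         A         D
  I          0.3555   0.03089     2.868
  C         0.02043  -0.02043  -0.03065
  E          0.3759   0.01046     2.837
  solve Keq expr → x = -0.01022; check Q = 0.01767
Then remove 0.3202 M of D.
Step 2:
                  B         A         D
  I          0.3759   0.01046     2.517
  C        -0.00197   0.00197  0.002955
  E           0.374   0.01243      2.52
  solve Keq expr → x = 9.8491e-04; check Q = 0.01767
Then change container volume by factor 1.5 (V_new/V_old).
Step 3:
                  B         A         D
  I          0.2493  0.008284      1.68
  C       -0.006416  0.006416  0.009625
  E          0.2429    0.0147      1.69
  solve Keq expr → x = 0.003208; check Q = 0.01767

Direction: forward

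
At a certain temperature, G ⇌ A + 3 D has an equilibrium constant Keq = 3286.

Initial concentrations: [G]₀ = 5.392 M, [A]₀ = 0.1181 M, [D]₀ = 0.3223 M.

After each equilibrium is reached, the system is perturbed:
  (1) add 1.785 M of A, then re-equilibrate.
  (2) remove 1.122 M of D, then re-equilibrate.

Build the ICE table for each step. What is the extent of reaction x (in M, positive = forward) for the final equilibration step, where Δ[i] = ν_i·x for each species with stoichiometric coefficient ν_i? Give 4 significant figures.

x = 0.2038 M

Q₀ = 7.3330e-04 vs Keq = 3286 ⇒ Q<K, forward
Step 1:
                  G         A         D
  Initial     5.392    0.1181    0.3223
  Change     -3.686     3.686     11.06
  Equil       1.706     3.804     11.38
  solve Keq expr → x = 3.686; check Q = 3286
Then add 1.785 M of A.
Step 2:
                  G         A         D
  Initial     1.706     5.589     11.38
  Change     0.2485   -0.2485   -0.7456
  Equil       1.955      5.34     10.63
  solve Keq expr → x = -0.2485; check Q = 3286
Then remove 1.122 M of D.
Step 3:
                  G         A         D
  Initial     1.955      5.34     9.512
  Change    -0.2038    0.2038    0.6115
  Equil       1.751     5.544     10.12
  solve Keq expr → x = 0.2038; check Q = 3286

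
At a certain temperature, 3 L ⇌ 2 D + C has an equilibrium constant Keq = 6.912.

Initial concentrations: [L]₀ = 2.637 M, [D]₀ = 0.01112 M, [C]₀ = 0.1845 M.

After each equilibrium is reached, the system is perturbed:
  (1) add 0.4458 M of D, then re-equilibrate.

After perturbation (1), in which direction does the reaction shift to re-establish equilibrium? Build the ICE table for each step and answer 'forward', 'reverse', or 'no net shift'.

Direction: reverse

Q₀ = 1.2442e-06 vs Keq = 6.912 ⇒ Q<K, forward
Step 1:
                  L         D         C
  Initial     2.637   0.01112    0.1845
  Change     -2.024     1.349    0.6747
  Equil      0.6128     1.361    0.8592
  solve Keq expr → x = 0.6747; check Q = 6.912
Then add 0.4458 M of D.
Step 2:
                  L         D         C
  Initial    0.6128     1.806    0.8592
  Change    0.09973  -0.06649  -0.03324
  Equil      0.7125      1.74     0.826
  solve Keq expr → x = -0.03324; check Q = 6.912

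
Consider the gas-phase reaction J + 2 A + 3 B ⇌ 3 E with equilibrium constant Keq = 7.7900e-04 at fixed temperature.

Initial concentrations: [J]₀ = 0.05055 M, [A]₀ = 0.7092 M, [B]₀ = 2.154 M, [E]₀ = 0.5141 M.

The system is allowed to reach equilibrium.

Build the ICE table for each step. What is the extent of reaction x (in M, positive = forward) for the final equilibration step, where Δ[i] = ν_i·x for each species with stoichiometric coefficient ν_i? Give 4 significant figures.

Q₀ = 0.5347 vs Keq = 7.7900e-04 ⇒ Q>K, reverse
Step 1:
                   J          A          B          E
  I          0.05055     0.7092      2.154     0.5141
  C           0.1285     0.2569     0.3854    -0.3854
  E            0.179     0.9661      2.539     0.1287
  solve Keq expr → x = -0.1285; check Q = 7.7900e-04

x = -0.1285 M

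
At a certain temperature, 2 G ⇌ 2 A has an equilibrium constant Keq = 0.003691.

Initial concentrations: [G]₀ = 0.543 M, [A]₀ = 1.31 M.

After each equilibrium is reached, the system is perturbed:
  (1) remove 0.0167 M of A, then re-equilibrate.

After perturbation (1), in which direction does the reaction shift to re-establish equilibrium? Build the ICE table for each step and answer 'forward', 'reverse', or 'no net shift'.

Q₀ = 5.82 vs Keq = 0.003691 ⇒ Q>K, reverse
Step 1:
                   G          A
  init         0.543       1.31
  Δ            1.204     -1.204
  eq           1.747     0.1061
  solve Keq expr → x = -0.6019; check Q = 0.003691
Then remove 0.0167 M of A.
Step 2:
                   G          A
  init         1.747    0.08943
  Δ         -0.01574    0.01574
  eq           1.731     0.1052
  solve Keq expr → x = 0.007872; check Q = 0.003691

Direction: forward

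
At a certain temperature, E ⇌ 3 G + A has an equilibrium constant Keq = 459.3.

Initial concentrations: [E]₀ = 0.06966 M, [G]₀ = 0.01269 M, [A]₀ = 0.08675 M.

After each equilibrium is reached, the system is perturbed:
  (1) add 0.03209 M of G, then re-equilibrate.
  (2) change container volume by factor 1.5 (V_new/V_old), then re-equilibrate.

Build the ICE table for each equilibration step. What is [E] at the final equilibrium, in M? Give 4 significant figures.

Q₀ = 2.5449e-06 vs Keq = 459.3 ⇒ Q<K, forward
Step 1:
                  E         G         A
  I         0.06966   0.01269   0.08675
  C        -0.06966     0.209   0.06966
  E       3.7086e-06    0.2217    0.1564
  solve Keq expr → x = 0.06966; check Q = 459.3
Then add 0.03209 M of G.
Step 2:
                  E         G         A
  I       3.7086e-06    0.2537    0.1564
  C       1.8547e-06 -5.5642e-06 -1.8547e-06
  E       5.5634e-06    0.2537    0.1564
  solve Keq expr → x = -1.8547e-06; check Q = 459.3
Then change container volume by factor 1.5 (V_new/V_old).
Step 3:
                  E         G         A
  I       3.7089e-06    0.1692    0.1043
  C       -2.6098e-06 7.8294e-06 2.6098e-06
  E       1.0991e-06    0.1692    0.1043
  solve Keq expr → x = 2.6098e-06; check Q = 459.3

[E]_eq = 1.0991e-06 M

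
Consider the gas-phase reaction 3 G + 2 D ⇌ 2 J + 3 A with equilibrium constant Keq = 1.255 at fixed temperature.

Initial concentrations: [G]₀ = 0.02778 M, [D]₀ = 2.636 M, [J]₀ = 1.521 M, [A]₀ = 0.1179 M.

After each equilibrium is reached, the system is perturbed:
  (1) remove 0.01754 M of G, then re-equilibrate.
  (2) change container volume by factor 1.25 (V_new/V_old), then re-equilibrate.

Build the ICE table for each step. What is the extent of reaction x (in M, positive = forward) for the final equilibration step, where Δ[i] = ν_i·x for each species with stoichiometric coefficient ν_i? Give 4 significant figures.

Q₀ = 25.45 vs Keq = 1.255 ⇒ Q>K, reverse
Step 1:
                   G          D          J          A
  Initial    0.02778      2.636      1.521     0.1179
  Change     0.02875    0.01917   -0.01917   -0.02875
  Equil      0.05653      2.655      1.502    0.08915
  solve Keq expr → x = -0.009583; check Q = 1.255
Then remove 0.01754 M of G.
Step 2:
                   G          D          J          A
  Initial    0.03899      2.655      1.502    0.08915
  Change     0.01058   0.007056  -0.007056   -0.01058
  Equil      0.04957      2.662      1.495    0.07857
  solve Keq expr → x = -0.003528; check Q = 1.255
Then change container volume by factor 1.25 (V_new/V_old).
Step 3:
                   G          D          J          A
  Initial    0.03966       2.13      1.196    0.06285
  Change           0          0          0          0
  Equil      0.03966       2.13      1.196    0.06285
  solve Keq expr → x = 0; check Q = 1.255

x = 0 M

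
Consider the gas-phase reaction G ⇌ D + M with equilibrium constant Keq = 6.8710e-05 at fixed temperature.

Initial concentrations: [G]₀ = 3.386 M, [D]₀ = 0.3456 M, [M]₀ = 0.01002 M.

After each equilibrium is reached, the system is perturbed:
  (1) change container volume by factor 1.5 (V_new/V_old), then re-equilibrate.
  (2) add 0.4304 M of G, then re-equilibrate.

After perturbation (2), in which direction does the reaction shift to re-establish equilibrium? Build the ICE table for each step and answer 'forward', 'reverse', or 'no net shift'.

Q₀ = 0.001023 vs Keq = 6.8710e-05 ⇒ Q>K, reverse
Step 1:
                   G          D          M
  Initial      3.386     0.3456    0.01002
  Change    0.009326  -0.009326  -0.009326
  Equil        3.395     0.3363 6.9376e-04
  solve Keq expr → x = -0.009326; check Q = 6.8710e-05
Then change container volume by factor 1.5 (V_new/V_old).
Step 2:
                   G          D          M
  Initial      2.264     0.2242 4.6251e-04
  Change  -2.3047e-04 2.3047e-04 2.3047e-04
  Equil        2.263     0.2244 6.9298e-04
  solve Keq expr → x = 2.3047e-04; check Q = 6.8710e-05
Then add 0.4304 M of G.
Step 3:
                   G          D          M
  Initial      2.694     0.2244 6.9298e-04
  Change  -1.3126e-04 1.3126e-04 1.3126e-04
  Equil        2.694     0.2245 8.2423e-04
  solve Keq expr → x = 1.3126e-04; check Q = 6.8710e-05

Direction: forward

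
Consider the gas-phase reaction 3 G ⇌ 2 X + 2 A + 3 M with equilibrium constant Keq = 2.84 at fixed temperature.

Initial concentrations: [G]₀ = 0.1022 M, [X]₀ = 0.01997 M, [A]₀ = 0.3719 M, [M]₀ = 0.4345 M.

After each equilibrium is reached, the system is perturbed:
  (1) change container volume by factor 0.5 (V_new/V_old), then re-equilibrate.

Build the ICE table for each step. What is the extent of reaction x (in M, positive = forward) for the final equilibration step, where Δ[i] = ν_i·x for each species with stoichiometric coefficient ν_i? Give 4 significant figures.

Q₀ = 0.004239 vs Keq = 2.84 ⇒ Q<K, forward
Step 1:
                   G          X          A          M
  I           0.1022    0.01997     0.3719     0.4345
  C         -0.06957    0.04638    0.04638    0.06957
  E          0.03263    0.06635     0.4183     0.5041
  solve Keq expr → x = 0.02319; check Q = 2.84
Then change container volume by factor 0.5 (V_new/V_old).
Step 2:
                   G          X          A          M
  I          0.06526     0.1327     0.8366      1.008
  C          0.05578   -0.03719   -0.03719   -0.05578
  E            0.121    0.09552     0.7994     0.9524
  solve Keq expr → x = -0.01859; check Q = 2.84

x = -0.01859 M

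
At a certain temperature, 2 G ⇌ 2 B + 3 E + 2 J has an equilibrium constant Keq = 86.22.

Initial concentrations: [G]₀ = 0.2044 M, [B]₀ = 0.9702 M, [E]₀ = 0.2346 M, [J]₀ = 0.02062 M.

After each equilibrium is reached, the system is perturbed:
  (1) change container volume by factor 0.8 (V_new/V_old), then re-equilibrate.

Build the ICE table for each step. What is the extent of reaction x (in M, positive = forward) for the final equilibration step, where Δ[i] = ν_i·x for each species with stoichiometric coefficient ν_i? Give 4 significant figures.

x = -0.004089 M

Q₀ = 1.2369e-04 vs Keq = 86.22 ⇒ Q<K, forward
Step 1:
                    G           B           E           J
  init         0.2044      0.9702      0.2346     0.02062
  Δ           -0.1941      0.1941      0.2912      0.1941
  eq          0.01027       1.164      0.5258      0.2148
  solve Keq expr → x = 0.09707; check Q = 86.22
Then change container volume by factor 0.8 (V_new/V_old).
Step 2:
                    G           B           E           J
  init        0.01283       1.455      0.6572      0.2684
  Δ          0.008178   -0.008178    -0.01227   -0.008178
  eq          0.02101       1.447       0.645      0.2603
  solve Keq expr → x = -0.004089; check Q = 86.22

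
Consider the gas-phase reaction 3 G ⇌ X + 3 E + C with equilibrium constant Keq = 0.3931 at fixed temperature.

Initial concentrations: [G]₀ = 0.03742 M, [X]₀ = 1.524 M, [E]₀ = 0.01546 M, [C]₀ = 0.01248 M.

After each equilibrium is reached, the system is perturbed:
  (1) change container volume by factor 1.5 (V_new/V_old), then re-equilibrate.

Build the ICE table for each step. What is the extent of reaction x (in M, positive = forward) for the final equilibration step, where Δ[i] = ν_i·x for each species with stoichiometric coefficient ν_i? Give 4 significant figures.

x = 5.9417e-04 M

Q₀ = 0.001341 vs Keq = 0.3931 ⇒ Q<K, forward
Step 1:
                    G           X           E           C
  Initial     0.03742       1.524     0.01546     0.01248
  Change     -0.02165    0.007217     0.02165    0.007217
  Equil       0.01577       1.531     0.03711      0.0197
  solve Keq expr → x = 0.007217; check Q = 0.3931
Then change container volume by factor 1.5 (V_new/V_old).
Step 2:
                    G           X           E           C
  Initial     0.01051       1.021     0.02474     0.01313
  Change    -0.001783  5.9417e-04    0.001783  5.9417e-04
  Equil       0.00873       1.021     0.02652     0.01373
  solve Keq expr → x = 5.9417e-04; check Q = 0.3931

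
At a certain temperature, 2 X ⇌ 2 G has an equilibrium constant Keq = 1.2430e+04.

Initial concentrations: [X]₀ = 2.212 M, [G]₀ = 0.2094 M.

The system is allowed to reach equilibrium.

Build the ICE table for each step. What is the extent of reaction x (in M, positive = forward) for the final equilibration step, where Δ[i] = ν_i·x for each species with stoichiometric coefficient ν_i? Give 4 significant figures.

Q₀ = 0.008962 vs Keq = 1.2430e+04 ⇒ Q<K, forward
Step 1:
                    X           G
  Initial       2.212      0.2094
  Change        -2.19        2.19
  Equil       0.02153         2.4
  solve Keq expr → x = 1.095; check Q = 1.2430e+04

x = 1.095 M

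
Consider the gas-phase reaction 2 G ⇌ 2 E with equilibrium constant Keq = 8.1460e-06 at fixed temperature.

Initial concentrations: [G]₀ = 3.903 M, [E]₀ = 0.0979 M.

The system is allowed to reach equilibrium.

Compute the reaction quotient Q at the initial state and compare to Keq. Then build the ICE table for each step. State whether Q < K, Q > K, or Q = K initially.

Q₀ = 6.2917e-04; Q > K (proceeds reverse)

Q₀ = 6.2917e-04 vs Keq = 8.1460e-06 ⇒ Q>K, reverse
Step 1:
                  G         E
  init        3.903    0.0979
  Δ         0.08651  -0.08651
  eq           3.99   0.01139
  solve Keq expr → x = -0.04326; check Q = 8.1460e-06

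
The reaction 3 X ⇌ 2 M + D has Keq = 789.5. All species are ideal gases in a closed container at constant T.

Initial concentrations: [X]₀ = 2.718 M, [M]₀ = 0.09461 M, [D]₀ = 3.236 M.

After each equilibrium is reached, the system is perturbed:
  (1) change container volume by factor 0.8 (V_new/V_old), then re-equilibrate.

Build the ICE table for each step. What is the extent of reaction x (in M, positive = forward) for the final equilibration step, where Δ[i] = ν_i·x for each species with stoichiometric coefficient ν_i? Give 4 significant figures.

x = 0 M

Q₀ = 0.001443 vs Keq = 789.5 ⇒ Q<K, forward
Step 1:
                  X         M         D
  init        2.718   0.09461     3.236
  Δ          -2.468     1.646    0.8228
  eq         0.2497      1.74     4.059
  solve Keq expr → x = 0.8228; check Q = 789.5
Then change container volume by factor 0.8 (V_new/V_old).
Step 2:
                  X         M         D
  init       0.3121     2.175     5.073
  Δ               0         0         0
  eq         0.3121     2.175     5.073
  solve Keq expr → x = 0; check Q = 789.5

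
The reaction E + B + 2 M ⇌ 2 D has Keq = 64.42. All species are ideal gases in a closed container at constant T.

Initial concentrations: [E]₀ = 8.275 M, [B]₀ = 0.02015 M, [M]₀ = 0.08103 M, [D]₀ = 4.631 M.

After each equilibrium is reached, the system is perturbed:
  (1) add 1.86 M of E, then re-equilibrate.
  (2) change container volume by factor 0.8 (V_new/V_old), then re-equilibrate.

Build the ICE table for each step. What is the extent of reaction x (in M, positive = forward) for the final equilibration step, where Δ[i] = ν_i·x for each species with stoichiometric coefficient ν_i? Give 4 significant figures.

Q₀ = 1.9589e+04 vs Keq = 64.42 ⇒ Q>K, reverse
Step 1:
                    E           B           M           D
  Initial       8.275     0.02015     0.08103       4.631
  Change       0.1703      0.1703      0.3405     -0.3405
  Equil         8.445      0.1904      0.4215        4.29
  solve Keq expr → x = -0.1703; check Q = 64.42
Then add 1.86 M of E.
Step 2:
                    E           B           M           D
  Initial       10.31      0.1904      0.4215        4.29
  Change     -0.01226    -0.01226    -0.02453     0.02453
  Equil         10.29      0.1781       0.397       4.315
  solve Keq expr → x = 0.01226; check Q = 64.42
Then change container volume by factor 0.8 (V_new/V_old).
Step 3:
                    E           B           M           D
  Initial       12.87      0.2227      0.4963       5.394
  Change     -0.03128    -0.03128    -0.06255     0.06255
  Equil         12.83      0.1914      0.4337       5.456
  solve Keq expr → x = 0.03128; check Q = 64.42

x = 0.03128 M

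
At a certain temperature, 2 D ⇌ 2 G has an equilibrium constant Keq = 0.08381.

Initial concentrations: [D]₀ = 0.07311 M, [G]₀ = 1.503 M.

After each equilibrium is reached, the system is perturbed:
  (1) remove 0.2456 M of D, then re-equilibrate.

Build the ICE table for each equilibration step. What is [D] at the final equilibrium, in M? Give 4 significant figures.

Q₀ = 422.6 vs Keq = 0.08381 ⇒ Q>K, reverse
Step 1:
                  D         G
  init      0.07311     1.503
  Δ           1.149    -1.149
  eq          1.222    0.3538
  solve Keq expr → x = -0.5746; check Q = 0.08381
Then remove 0.2456 M of D.
Step 2:
                  D         G
  init       0.9767    0.3538
  Δ         0.05514  -0.05514
  eq          1.032    0.2987
  solve Keq expr → x = -0.02757; check Q = 0.08381

[D]_eq = 1.032 M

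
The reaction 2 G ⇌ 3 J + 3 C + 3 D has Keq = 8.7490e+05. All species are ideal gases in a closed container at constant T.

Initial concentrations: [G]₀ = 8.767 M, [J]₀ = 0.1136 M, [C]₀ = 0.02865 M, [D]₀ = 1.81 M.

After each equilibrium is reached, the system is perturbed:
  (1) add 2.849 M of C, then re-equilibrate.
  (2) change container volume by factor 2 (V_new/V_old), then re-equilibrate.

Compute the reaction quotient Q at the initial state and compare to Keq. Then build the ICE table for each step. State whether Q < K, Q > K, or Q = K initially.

Q₀ = 2.6598e-09 vs Keq = 8.7490e+05 ⇒ Q<K, forward
Step 1:
                  G         J         C         D
  I           8.767    0.1136   0.02865      1.81
  C          -3.927      5.89      5.89      5.89
  E            4.84     6.004     5.919       7.7
  solve Keq expr → x = 1.963; check Q = 8.7490e+05
Then add 2.849 M of C.
Step 2:
                  G         J         C         D
  I            4.84     6.004     8.768       7.7
  C          0.5025   -0.7538   -0.7538   -0.7538
  E           5.343      5.25     8.014     6.947
  solve Keq expr → x = -0.2513; check Q = 8.7490e+05
Then change container volume by factor 2 (V_new/V_old).
Step 3:
                  G         J         C         D
  I           2.671     2.625     4.007     3.473
  C          -1.132     1.698     1.698     1.698
  E            1.54     4.323     5.705     5.171
  solve Keq expr → x = 0.5659; check Q = 8.7490e+05

Q₀ = 2.6598e-09; Q < K (proceeds forward)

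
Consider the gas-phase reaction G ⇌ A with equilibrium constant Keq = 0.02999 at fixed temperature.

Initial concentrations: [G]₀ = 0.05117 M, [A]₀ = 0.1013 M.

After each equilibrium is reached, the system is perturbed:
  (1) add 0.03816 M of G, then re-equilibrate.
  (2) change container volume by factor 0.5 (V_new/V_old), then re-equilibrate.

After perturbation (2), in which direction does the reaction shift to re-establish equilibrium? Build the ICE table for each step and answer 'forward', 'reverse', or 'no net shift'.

Q₀ = 1.98 vs Keq = 0.02999 ⇒ Q>K, reverse
Step 1:
                    G           A
  Initial     0.05117      0.1013
  Change      0.09686    -0.09686
  Equil         0.148    0.004439
  solve Keq expr → x = -0.09686; check Q = 0.02999
Then add 0.03816 M of G.
Step 2:
                    G           A
  Initial      0.1862    0.004439
  Change    -0.001111    0.001111
  Equil        0.1851    0.005551
  solve Keq expr → x = 0.001111; check Q = 0.02999
Then change container volume by factor 0.5 (V_new/V_old).
Step 3:
                    G           A
  Initial      0.3702      0.0111
  Change            0           0
  Equil        0.3702      0.0111
  solve Keq expr → x = 0; check Q = 0.02999

Direction: no net shift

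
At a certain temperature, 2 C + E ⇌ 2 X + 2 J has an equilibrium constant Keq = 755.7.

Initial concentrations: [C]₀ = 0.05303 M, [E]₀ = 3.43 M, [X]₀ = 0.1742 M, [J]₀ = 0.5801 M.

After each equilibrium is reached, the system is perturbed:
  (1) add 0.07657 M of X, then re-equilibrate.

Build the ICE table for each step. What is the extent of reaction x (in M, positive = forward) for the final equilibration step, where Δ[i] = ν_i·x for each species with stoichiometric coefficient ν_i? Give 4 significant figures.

x = -4.6706e-04 M

Q₀ = 1.059 vs Keq = 755.7 ⇒ Q<K, forward
Step 1:
                    C           E           X           J
  Initial     0.05303        3.43      0.1742      0.5801
  Change     -0.05024    -0.02512     0.05024     0.05024
  Equil      0.002789       3.405      0.2244      0.6303
  solve Keq expr → x = 0.02512; check Q = 755.7
Then add 0.07657 M of X.
Step 2:
                    C           E           X           J
  Initial    0.002789       3.405       0.301      0.6303
  Change   9.3411e-04  4.6706e-04 -9.3411e-04 -9.3411e-04
  Equil      0.003723       3.405      0.3001      0.6294
  solve Keq expr → x = -4.6706e-04; check Q = 755.7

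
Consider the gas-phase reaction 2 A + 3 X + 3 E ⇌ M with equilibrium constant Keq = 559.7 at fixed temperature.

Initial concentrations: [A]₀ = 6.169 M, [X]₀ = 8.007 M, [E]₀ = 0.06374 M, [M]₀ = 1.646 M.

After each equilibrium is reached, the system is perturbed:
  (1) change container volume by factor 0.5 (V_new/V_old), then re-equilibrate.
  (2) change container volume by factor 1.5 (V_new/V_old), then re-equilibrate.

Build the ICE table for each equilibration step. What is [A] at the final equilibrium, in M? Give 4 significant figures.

[A]_eq = 8.171 M

Q₀ = 0.3254 vs Keq = 559.7 ⇒ Q<K, forward
Step 1:
                   A          X          E          M
  init         6.169      8.007    0.06374      1.646
  Δ         -0.03889   -0.05834   -0.05834    0.01945
  eq            6.13      7.949   0.005402      1.665
  solve Keq expr → x = 0.01945; check Q = 559.7
Then change container volume by factor 0.5 (V_new/V_old).
Step 2:
                   A          X          E          M
  init         12.26       15.9     0.0108      3.331
  Δ        -0.005772  -0.008658  -0.008658   0.002886
  eq           12.25      15.89   0.002146      3.334
  solve Keq expr → x = 0.002886; check Q = 559.7
Then change container volume by factor 1.5 (V_new/V_old).
Step 3:
                   A          X          E          M
  init          8.17      10.59   0.001431      2.223
  Δ         0.001502   0.002253   0.002253 -7.5098e-04
  eq           8.171      10.59   0.003684      2.222
  solve Keq expr → x = -7.5098e-04; check Q = 559.7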